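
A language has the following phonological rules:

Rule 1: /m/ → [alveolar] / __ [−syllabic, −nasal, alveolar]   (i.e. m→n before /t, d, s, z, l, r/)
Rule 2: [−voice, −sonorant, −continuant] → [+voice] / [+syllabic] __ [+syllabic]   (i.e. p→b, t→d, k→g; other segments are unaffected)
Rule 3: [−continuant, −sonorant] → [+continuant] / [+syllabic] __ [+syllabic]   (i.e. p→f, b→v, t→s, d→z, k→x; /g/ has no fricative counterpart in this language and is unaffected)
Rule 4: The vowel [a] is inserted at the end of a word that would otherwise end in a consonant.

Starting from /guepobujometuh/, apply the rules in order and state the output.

guevovujomezuha

Rule 1 (nasal place assimilation): no segment meets the environment; /guepobujometuh/ is unchanged.
Rule 2 (intervocalic voicing): /p/ is a voiceless stop between vowels /e/ and /o/, so it voices to [b]. /t/ is a voiceless stop between vowels /e/ and /u/, so it voices to [d]. /guepobujometuh/ → guebobujomeduh.
Rule 3 (intervocalic spirantization): /b/ is a stop between vowels /e/ and /o/, so it spirantizes to the fricative [v]. /b/ is a stop between vowels /o/ and /u/, so it spirantizes to the fricative [v]. /d/ is a stop between vowels /e/ and /u/, so it spirantizes to the fricative [z]. /guebobujomeduh/ → guevovujomezuh.
Rule 4 (final a-epenthesis): the form ends in the consonant /h/, so [a] is inserted word-finally. /guevovujomezuh/ → guevovujomezuha.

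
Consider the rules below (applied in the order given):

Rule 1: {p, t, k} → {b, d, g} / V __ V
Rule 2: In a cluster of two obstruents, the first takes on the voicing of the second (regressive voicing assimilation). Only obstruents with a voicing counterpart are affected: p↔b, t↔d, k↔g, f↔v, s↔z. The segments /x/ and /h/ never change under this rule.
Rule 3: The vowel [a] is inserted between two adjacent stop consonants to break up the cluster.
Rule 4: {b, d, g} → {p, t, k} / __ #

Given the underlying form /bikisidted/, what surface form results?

bigisitatet

Rule 1 (intervocalic voicing): /k/ is a voiceless stop between vowels /i/ and /i/, so it voices to [g]. /bikisidted/ → bigisidted.
Rule 2 (regressive voicing assimilation): /d/ precedes the voiceless obstruent /t/, so it devoices to [t] by assimilation. /bigisidted/ → bigisitted.
Rule 3 (stop-cluster a-epenthesis): /t/ and /t/ form a stop–stop cluster, so [a] is inserted between them. /bigisitted/ → bigisitated.
Rule 4 (final devoicing): /d/ is a voiced stop in word-final position, so it devoices to [t]. /bigisitated/ → bigisitatet.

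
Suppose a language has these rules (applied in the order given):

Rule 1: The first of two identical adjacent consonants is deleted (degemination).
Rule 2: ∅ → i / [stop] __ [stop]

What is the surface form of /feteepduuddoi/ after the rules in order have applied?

feteepiduudoi

Rule 1 (degemination): /dd/ is a geminate; the first /d/ deletes. /feteepduuddoi/ → feteepduudoi.
Rule 2 (stop-cluster i-epenthesis): /p/ and /d/ form a stop–stop cluster, so [i] is inserted between them. /feteepduudoi/ → feteepiduudoi.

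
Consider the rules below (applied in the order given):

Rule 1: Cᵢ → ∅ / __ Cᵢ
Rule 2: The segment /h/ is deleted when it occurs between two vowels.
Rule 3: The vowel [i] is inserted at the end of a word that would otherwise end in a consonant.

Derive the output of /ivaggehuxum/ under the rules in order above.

Rule 1 (degemination): /gg/ is a geminate; the first /g/ deletes. /ivaggehuxum/ → ivagehuxum.
Rule 2 (intervocalic h-deletion): /h/ occurs between vowels /e/ and /u/, so it deletes. /ivagehuxum/ → ivageuxum.
Rule 3 (final i-epenthesis): the form ends in the consonant /m/, so [i] is inserted word-finally. /ivageuxum/ → ivageuxumi.

ivageuxumi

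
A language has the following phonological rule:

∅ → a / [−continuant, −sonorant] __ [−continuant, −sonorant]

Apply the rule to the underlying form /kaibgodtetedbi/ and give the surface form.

kaibagodatetedabi

/b/ and /g/ form a stop–stop cluster, so [a] is inserted between them.
/d/ and /t/ form a stop–stop cluster, so [a] is inserted between them.
/d/ and /b/ form a stop–stop cluster, so [a] is inserted between them.
Surface form: [kaibagodatetedabi].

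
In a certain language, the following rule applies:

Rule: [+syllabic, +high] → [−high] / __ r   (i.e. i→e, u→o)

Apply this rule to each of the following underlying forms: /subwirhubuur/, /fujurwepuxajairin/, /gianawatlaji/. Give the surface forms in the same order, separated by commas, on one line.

/subwirhubuur/: /i/ is a high vowel immediately before /r/, so it lowers to [e]. /u/ is a high vowel immediately before /r/, so it lowers to [o]. → [subwerhubuor].
/fujurwepuxajairin/: /u/ is a high vowel immediately before /r/, so it lowers to [o]. /i/ is a high vowel immediately before /r/, so it lowers to [e]. → [fujorwepuxajaerin].
/gianawatlaji/: the rule's environment is not met; surfaces unchanged as [gianawatlaji].

subwerhubuor, fujorwepuxajaerin, gianawatlaji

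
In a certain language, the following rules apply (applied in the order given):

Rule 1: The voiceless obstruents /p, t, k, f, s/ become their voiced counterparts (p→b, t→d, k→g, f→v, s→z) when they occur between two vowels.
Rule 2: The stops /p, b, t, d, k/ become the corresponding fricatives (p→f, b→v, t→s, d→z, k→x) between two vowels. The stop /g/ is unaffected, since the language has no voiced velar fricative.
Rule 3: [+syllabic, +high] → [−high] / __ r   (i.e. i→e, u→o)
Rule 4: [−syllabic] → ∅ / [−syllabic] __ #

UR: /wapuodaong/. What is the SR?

wavuozaon

Rule 1 (intervocalic voicing): /p/ is a voiceless obstruent between vowels /a/ and /u/, so it voices to [b]. /wapuodaong/ → wabuodaong.
Rule 2 (intervocalic spirantization): /b/ is a stop between vowels /a/ and /u/, so it spirantizes to the fricative [v]. /d/ is a stop between vowels /o/ and /a/, so it spirantizes to the fricative [z]. /wabuodaong/ → wavuozaong.
Rule 3 (pre-rhotic lowering): no segment meets the environment; /wavuozaong/ is unchanged.
Rule 4 (final cluster simplification): /g/ is the second consonant of a word-final cluster /ng/, so it deletes. /wavuozaong/ → wavuozaon.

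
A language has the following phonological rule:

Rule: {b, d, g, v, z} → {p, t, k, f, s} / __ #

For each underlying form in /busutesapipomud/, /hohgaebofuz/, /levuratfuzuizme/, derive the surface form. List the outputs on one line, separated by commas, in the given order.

busutesapipomut, hohgaebofus, levuratfuzuizme

/busutesapipomud/: /d/ is a voiced obstruent in word-final position, so it devoices to [t]. → [busutesapipomut].
/hohgaebofuz/: /z/ is a voiced obstruent in word-final position, so it devoices to [s]. → [hohgaebofus].
/levuratfuzuizme/: the rule's environment is not met; surfaces unchanged as [levuratfuzuizme].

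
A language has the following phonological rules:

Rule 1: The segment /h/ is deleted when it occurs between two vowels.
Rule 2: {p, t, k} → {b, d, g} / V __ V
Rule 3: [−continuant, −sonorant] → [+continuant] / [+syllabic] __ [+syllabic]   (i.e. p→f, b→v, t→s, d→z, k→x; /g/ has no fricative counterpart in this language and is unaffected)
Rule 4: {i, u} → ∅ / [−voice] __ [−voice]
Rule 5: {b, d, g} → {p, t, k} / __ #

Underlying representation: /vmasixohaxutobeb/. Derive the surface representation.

vmasxoaxuzovep

Rule 1 (intervocalic h-deletion): /h/ occurs between vowels /o/ and /a/, so it deletes. /vmasixohaxutobeb/ → vmasixoaxutobeb.
Rule 2 (intervocalic voicing): /t/ is a voiceless stop between vowels /u/ and /o/, so it voices to [d]. /vmasixoaxutobeb/ → vmasixoaxudobeb.
Rule 3 (intervocalic spirantization): /d/ is a stop between vowels /u/ and /o/, so it spirantizes to the fricative [z]. /b/ is a stop between vowels /o/ and /e/, so it spirantizes to the fricative [v]. /vmasixoaxudobeb/ → vmasixoaxuzoveb.
Rule 4 (high vowel syncope): /i/ is a high vowel flanked by voiceless consonants /s/ and /x/, so it deletes. /vmasixoaxuzoveb/ → vmasxoaxuzoveb.
Rule 5 (final devoicing): /b/ is a voiced stop in word-final position, so it devoices to [p]. /vmasxoaxuzoveb/ → vmasxoaxuzovep.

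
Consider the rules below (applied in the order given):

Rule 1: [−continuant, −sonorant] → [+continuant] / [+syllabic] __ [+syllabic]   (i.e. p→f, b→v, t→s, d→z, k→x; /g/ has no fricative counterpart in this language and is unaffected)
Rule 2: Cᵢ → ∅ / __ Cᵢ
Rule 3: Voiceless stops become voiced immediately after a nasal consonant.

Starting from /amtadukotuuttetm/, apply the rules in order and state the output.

amdazuxosuutetm

Rule 1 (intervocalic spirantization): /d/ is a stop between vowels /a/ and /u/, so it spirantizes to the fricative [z]. /k/ is a stop between vowels /u/ and /o/, so it spirantizes to the fricative [x]. /t/ is a stop between vowels /o/ and /u/, so it spirantizes to the fricative [s]. /amtadukotuuttetm/ → amtazuxosuuttetm.
Rule 2 (degemination): /tt/ is a geminate; the first /t/ deletes. /amtazuxosuuttetm/ → amtazuxosuutetm.
Rule 3 (post-nasal voicing): /t/ is a voiceless stop immediately after the nasal /m/, so it voices to [d]. /amtazuxosuutetm/ → amdazuxosuutetm.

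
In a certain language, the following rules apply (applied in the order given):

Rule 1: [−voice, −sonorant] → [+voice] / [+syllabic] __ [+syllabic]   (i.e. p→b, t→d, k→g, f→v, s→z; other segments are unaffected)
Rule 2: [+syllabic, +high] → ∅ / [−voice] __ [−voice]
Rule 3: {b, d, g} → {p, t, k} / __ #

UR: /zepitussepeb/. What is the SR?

zebidussebep

Rule 1 (intervocalic voicing): /p/ is a voiceless obstruent between vowels /e/ and /i/, so it voices to [b]. /t/ is a voiceless obstruent between vowels /i/ and /u/, so it voices to [d]. /p/ is a voiceless obstruent between vowels /e/ and /e/, so it voices to [b]. /zepitussepeb/ → zebidussebeb.
Rule 2 (high vowel syncope): no segment meets the environment; /zebidussebeb/ is unchanged.
Rule 3 (final devoicing): /b/ is a voiced stop in word-final position, so it devoices to [p]. /zebidussebeb/ → zebidussebep.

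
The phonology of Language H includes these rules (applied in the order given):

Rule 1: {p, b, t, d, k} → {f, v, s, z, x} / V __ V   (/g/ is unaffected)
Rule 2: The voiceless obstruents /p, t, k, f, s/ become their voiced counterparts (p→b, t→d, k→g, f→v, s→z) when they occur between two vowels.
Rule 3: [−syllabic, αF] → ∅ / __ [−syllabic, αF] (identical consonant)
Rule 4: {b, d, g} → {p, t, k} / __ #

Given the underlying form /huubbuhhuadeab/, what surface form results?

huubuhuazeap

Rule 1 (intervocalic spirantization): /d/ is a stop between vowels /a/ and /e/, so it spirantizes to the fricative [z]. /huubbuhhuadeab/ → huubbuhhuazeab.
Rule 2 (intervocalic voicing): no segment meets the environment; /huubbuhhuazeab/ is unchanged.
Rule 3 (degemination): /bb/ is a geminate; the first /b/ deletes. /hh/ is a geminate; the first /h/ deletes. /huubbuhhuazeab/ → huubuhuazeab.
Rule 4 (final devoicing): /b/ is a voiced stop in word-final position, so it devoices to [p]. /huubuhuazeab/ → huubuhuazeap.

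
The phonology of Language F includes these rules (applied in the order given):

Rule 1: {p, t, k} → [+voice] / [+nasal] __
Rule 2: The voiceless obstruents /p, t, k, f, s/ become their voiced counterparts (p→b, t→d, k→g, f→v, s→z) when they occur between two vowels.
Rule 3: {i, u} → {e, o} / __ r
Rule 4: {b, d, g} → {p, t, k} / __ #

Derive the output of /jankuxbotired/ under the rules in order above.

janguxboderet

Rule 1 (post-nasal voicing): /k/ is a voiceless stop immediately after the nasal /n/, so it voices to [g]. /jankuxbotired/ → janguxbotired.
Rule 2 (intervocalic voicing): /t/ is a voiceless obstruent between vowels /o/ and /i/, so it voices to [d]. /janguxbotired/ → janguxbodired.
Rule 3 (pre-rhotic lowering): /i/ is a high vowel immediately before /r/, so it lowers to [e]. /janguxbodired/ → janguxbodered.
Rule 4 (final devoicing): /d/ is a voiced stop in word-final position, so it devoices to [t]. /janguxbodered/ → janguxboderet.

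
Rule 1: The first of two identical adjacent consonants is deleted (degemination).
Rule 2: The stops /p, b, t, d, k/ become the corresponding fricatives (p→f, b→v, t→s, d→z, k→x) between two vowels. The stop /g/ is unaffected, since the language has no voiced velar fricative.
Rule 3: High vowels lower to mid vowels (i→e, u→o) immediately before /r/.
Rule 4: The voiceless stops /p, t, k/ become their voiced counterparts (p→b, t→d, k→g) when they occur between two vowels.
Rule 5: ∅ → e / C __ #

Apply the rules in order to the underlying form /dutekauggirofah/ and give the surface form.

Rule 1 (degemination): /gg/ is a geminate; the first /g/ deletes. /dutekauggirofah/ → dutekaugirofah.
Rule 2 (intervocalic spirantization): /t/ is a stop between vowels /u/ and /e/, so it spirantizes to the fricative [s]. /k/ is a stop between vowels /e/ and /a/, so it spirantizes to the fricative [x]. /dutekaugirofah/ → dusexaugirofah.
Rule 3 (pre-rhotic lowering): /i/ is a high vowel immediately before /r/, so it lowers to [e]. /dusexaugirofah/ → dusexaugerofah.
Rule 4 (intervocalic voicing): no segment meets the environment; /dusexaugerofah/ is unchanged.
Rule 5 (final e-epenthesis): the form ends in the consonant /h/, so [e] is inserted word-finally. /dusexaugerofah/ → dusexaugerofahe.

dusexaugerofahe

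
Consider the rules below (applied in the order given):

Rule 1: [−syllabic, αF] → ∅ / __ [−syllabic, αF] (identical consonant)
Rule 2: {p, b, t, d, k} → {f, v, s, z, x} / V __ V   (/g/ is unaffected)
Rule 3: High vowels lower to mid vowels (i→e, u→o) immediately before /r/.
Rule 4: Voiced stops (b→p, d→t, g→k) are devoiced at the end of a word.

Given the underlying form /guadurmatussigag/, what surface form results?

Rule 1 (degemination): /ss/ is a geminate; the first /s/ deletes. /guadurmatussigag/ → guadurmatusigag.
Rule 2 (intervocalic spirantization): /d/ is a stop between vowels /a/ and /u/, so it spirantizes to the fricative [z]. /t/ is a stop between vowels /a/ and /u/, so it spirantizes to the fricative [s]. /guadurmatusigag/ → guazurmasusigag.
Rule 3 (pre-rhotic lowering): /u/ is a high vowel immediately before /r/, so it lowers to [o]. /guazurmasusigag/ → guazormasusigag.
Rule 4 (final devoicing): /g/ is a voiced stop in word-final position, so it devoices to [k]. /guazormasusigag/ → guazormasusigak.

guazormasusigak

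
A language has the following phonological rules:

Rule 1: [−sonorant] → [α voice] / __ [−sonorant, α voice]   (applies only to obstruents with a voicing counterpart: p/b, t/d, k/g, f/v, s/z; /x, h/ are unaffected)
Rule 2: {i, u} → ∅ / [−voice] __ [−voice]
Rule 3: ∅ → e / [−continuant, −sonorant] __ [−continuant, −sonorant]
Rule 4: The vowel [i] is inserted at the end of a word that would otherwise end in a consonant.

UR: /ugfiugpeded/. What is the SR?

ukfiukepededi

Rule 1 (regressive voicing assimilation): /g/ precedes the voiceless obstruent /f/, so it devoices to [k] by assimilation. /g/ precedes the voiceless obstruent /p/, so it devoices to [k] by assimilation. /ugfiugpeded/ → ukfiukpeded.
Rule 2 (high vowel syncope): no segment meets the environment; /ukfiukpeded/ is unchanged.
Rule 3 (stop-cluster e-epenthesis): /k/ and /p/ form a stop–stop cluster, so [e] is inserted between them. /ukfiukpeded/ → ukfiukepeded.
Rule 4 (final i-epenthesis): the form ends in the consonant /d/, so [i] is inserted word-finally. /ukfiukepeded/ → ukfiukepededi.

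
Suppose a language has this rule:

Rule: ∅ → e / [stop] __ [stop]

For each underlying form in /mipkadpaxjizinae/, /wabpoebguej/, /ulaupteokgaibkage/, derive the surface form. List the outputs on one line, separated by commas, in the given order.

mipekadepaxjizinae, wabepoebeguej, ulaupeteokegaibekage

/mipkadpaxjizinae/: /p/ and /k/ form a stop–stop cluster, so [e] is inserted between them. /d/ and /p/ form a stop–stop cluster, so [e] is inserted between them. → [mipekadepaxjizinae].
/wabpoebguej/: /b/ and /p/ form a stop–stop cluster, so [e] is inserted between them. /b/ and /g/ form a stop–stop cluster, so [e] is inserted between them. → [wabepoebeguej].
/ulaupteokgaibkage/: /p/ and /t/ form a stop–stop cluster, so [e] is inserted between them. /k/ and /g/ form a stop–stop cluster, so [e] is inserted between them. /b/ and /k/ form a stop–stop cluster, so [e] is inserted between them. → [ulaupeteokegaibekage].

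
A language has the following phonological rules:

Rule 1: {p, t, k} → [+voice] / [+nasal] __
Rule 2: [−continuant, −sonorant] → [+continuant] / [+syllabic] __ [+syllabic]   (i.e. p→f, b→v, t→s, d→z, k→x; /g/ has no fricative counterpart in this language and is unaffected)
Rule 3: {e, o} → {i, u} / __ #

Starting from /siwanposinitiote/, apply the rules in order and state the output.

siwanbosinisiosi

Rule 1 (post-nasal voicing): /p/ is a voiceless stop immediately after the nasal /n/, so it voices to [b]. /siwanposinitiote/ → siwanbosinitiote.
Rule 2 (intervocalic spirantization): /t/ is a stop between vowels /i/ and /i/, so it spirantizes to the fricative [s]. /t/ is a stop between vowels /o/ and /e/, so it spirantizes to the fricative [s]. /siwanbosinitiote/ → siwanbosinisiose.
Rule 3 (final vowel raising): /e/ is a mid vowel in word-final position, so it raises to [i]. /siwanbosinisiose/ → siwanbosinisiosi.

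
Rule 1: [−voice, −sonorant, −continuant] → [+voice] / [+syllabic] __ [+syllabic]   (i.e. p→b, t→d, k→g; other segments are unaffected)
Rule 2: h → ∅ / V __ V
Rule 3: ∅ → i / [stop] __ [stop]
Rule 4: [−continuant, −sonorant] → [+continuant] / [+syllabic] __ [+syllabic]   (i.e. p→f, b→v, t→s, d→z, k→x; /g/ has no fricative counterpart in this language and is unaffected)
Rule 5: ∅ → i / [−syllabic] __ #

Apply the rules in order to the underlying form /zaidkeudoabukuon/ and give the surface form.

Rule 1 (intervocalic voicing): /k/ is a voiceless stop between vowels /u/ and /u/, so it voices to [g]. /zaidkeudoabukuon/ → zaidkeudoabuguon.
Rule 2 (intervocalic h-deletion): no segment meets the environment; /zaidkeudoabuguon/ is unchanged.
Rule 3 (stop-cluster i-epenthesis): /d/ and /k/ form a stop–stop cluster, so [i] is inserted between them. /zaidkeudoabuguon/ → zaidikeudoabuguon.
Rule 4 (intervocalic spirantization): /d/ is a stop between vowels /i/ and /i/, so it spirantizes to the fricative [z]. /k/ is a stop between vowels /i/ and /e/, so it spirantizes to the fricative [x]. /d/ is a stop between vowels /u/ and /o/, so it spirantizes to the fricative [z]. /b/ is a stop between vowels /a/ and /u/, so it spirantizes to the fricative [v]. /zaidikeudoabuguon/ → zaizixeuzoavuguon.
Rule 5 (final i-epenthesis): the form ends in the consonant /n/, so [i] is inserted word-finally. /zaizixeuzoavuguon/ → zaizixeuzoavuguoni.

zaizixeuzoavuguoni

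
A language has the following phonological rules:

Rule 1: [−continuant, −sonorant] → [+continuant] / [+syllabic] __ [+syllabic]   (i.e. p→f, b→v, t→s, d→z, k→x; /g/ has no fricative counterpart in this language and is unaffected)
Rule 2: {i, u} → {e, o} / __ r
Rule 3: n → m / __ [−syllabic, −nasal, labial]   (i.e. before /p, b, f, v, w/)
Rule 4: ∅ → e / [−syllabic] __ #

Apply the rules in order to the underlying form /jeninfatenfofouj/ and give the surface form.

jenimfasemfofouje

Rule 1 (intervocalic spirantization): /t/ is a stop between vowels /a/ and /e/, so it spirantizes to the fricative [s]. /jeninfatenfofouj/ → jeninfasenfofouj.
Rule 2 (pre-rhotic lowering): no segment meets the environment; /jeninfasenfofouj/ is unchanged.
Rule 3 (nasal place assimilation): /n/ precedes the labial consonant /f/, so it assimilates in place to [m]. /n/ precedes the labial consonant /f/, so it assimilates in place to [m]. /jeninfasenfofouj/ → jenimfasemfofouj.
Rule 4 (final e-epenthesis): the form ends in the consonant /j/, so [e] is inserted word-finally. /jenimfasemfofouj/ → jenimfasemfofouje.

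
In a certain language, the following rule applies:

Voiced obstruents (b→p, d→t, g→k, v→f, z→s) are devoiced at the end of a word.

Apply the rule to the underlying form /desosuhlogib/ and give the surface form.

Scanning /desosuhlogib/: /d/ at position 1 is not in the conditioning environment; /g/ at position 10 is not in the conditioning environment; /b/ is a voiced obstruent in word-final position, so it devoices to [p].
Result: [desosuhlogip].

desosuhlogip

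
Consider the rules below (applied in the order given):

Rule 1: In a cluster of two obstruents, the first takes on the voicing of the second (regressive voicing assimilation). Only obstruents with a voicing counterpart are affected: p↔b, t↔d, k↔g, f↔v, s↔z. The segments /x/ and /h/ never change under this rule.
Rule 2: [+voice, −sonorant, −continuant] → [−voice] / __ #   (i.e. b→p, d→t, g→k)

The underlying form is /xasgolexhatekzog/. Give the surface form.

xazgolexhategzok

Rule 1 (regressive voicing assimilation): /s/ precedes the voiced obstruent /g/, so it voices to [z] by assimilation. /k/ precedes the voiced obstruent /z/, so it voices to [g] by assimilation. /xasgolexhatekzog/ → xazgolexhategzog.
Rule 2 (final devoicing): /g/ is a voiced stop in word-final position, so it devoices to [k]. /xazgolexhategzog/ → xazgolexhategzok.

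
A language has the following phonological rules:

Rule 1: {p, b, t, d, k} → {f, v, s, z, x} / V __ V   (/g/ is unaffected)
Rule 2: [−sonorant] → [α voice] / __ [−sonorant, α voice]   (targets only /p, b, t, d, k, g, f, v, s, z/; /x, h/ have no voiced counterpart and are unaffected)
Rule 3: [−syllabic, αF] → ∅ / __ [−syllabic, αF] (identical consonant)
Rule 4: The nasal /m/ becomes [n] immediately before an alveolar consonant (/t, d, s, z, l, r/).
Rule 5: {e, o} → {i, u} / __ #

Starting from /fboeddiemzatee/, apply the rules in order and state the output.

Rule 1 (intervocalic spirantization): /t/ is a stop between vowels /a/ and /e/, so it spirantizes to the fricative [s]. /fboeddiemzatee/ → fboeddiemzasee.
Rule 2 (regressive voicing assimilation): /f/ precedes the voiced obstruent /b/, so it voices to [v] by assimilation. /fboeddiemzasee/ → vboeddiemzasee.
Rule 3 (degemination): /dd/ is a geminate; the first /d/ deletes. /vboeddiemzasee/ → vboediemzasee.
Rule 4 (nasal place assimilation): /m/ precedes the alveolar consonant /z/, so it assimilates in place to [n]. /vboediemzasee/ → vboedienzasee.
Rule 5 (final vowel raising): /e/ is a mid vowel in word-final position, so it raises to [i]. /vboedienzasee/ → vboedienzasei.

vboedienzasei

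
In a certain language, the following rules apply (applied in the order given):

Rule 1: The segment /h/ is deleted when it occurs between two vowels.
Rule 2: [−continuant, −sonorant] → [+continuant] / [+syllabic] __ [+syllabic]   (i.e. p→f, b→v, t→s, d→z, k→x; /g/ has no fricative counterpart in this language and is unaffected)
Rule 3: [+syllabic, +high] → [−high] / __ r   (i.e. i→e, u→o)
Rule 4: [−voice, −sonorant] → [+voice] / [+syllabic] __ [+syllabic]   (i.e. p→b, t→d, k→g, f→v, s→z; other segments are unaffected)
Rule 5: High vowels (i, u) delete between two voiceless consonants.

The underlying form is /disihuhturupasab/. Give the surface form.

Rule 1 (intervocalic h-deletion): /h/ occurs between vowels /i/ and /u/, so it deletes. /disihuhturupasab/ → disiuhturupasab.
Rule 2 (intervocalic spirantization): /p/ is a stop between vowels /u/ and /a/, so it spirantizes to the fricative [f]. /disiuhturupasab/ → disiuhturufasab.
Rule 3 (pre-rhotic lowering): /u/ is a high vowel immediately before /r/, so it lowers to [o]. /disiuhturufasab/ → disiuhtorufasab.
Rule 4 (intervocalic voicing): /s/ is a voiceless obstruent between vowels /i/ and /i/, so it voices to [z]. /f/ is a voiceless obstruent between vowels /u/ and /a/, so it voices to [v]. /s/ is a voiceless obstruent between vowels /a/ and /a/, so it voices to [z]. /disiuhtorufasab/ → diziuhtoruvazab.
Rule 5 (high vowel syncope): no segment meets the environment; /diziuhtoruvazab/ is unchanged.

diziuhtoruvazab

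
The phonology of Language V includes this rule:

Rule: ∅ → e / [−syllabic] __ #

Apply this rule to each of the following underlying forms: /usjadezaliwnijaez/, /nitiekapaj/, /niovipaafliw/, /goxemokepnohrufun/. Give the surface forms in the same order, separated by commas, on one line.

usjadezaliwnijaeze, nitiekapaje, niovipaafliwe, goxemokepnohrufune

/usjadezaliwnijaez/: the form ends in the consonant /z/, so [e] is inserted word-finally. → [usjadezaliwnijaeze].
/nitiekapaj/: the form ends in the consonant /j/, so [e] is inserted word-finally. → [nitiekapaje].
/niovipaafliw/: the form ends in the consonant /w/, so [e] is inserted word-finally. → [niovipaafliwe].
/goxemokepnohrufun/: the form ends in the consonant /n/, so [e] is inserted word-finally. → [goxemokepnohrufune].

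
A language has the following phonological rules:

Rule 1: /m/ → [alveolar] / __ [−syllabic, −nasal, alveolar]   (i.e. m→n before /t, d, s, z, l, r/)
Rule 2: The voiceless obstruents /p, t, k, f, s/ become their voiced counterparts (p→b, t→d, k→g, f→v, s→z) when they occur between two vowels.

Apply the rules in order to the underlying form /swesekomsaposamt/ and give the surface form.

Rule 1 (nasal place assimilation): /m/ precedes the alveolar consonant /s/, so it assimilates in place to [n]. /m/ precedes the alveolar consonant /t/, so it assimilates in place to [n]. /swesekomsaposamt/ → swesekonsaposant.
Rule 2 (intervocalic voicing): /s/ is a voiceless obstruent between vowels /e/ and /e/, so it voices to [z]. /k/ is a voiceless obstruent between vowels /e/ and /o/, so it voices to [g]. /p/ is a voiceless obstruent between vowels /a/ and /o/, so it voices to [b]. /s/ is a voiceless obstruent between vowels /o/ and /a/, so it voices to [z]. /swesekonsaposant/ → swezegonsabozant.

swezegonsabozant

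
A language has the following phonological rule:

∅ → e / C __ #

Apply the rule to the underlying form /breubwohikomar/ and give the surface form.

breubwohikomare

the form ends in the consonant /r/, so [e] is inserted word-finally.
Surface form: [breubwohikomare].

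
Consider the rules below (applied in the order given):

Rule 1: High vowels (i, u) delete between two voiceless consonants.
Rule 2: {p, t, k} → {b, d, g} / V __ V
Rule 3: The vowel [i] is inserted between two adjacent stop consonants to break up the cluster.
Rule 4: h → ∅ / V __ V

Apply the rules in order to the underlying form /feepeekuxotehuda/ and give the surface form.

Rule 1 (high vowel syncope): /u/ is a high vowel flanked by voiceless consonants /k/ and /x/, so it deletes. /feepeekuxotehuda/ → feepeekxotehuda.
Rule 2 (intervocalic voicing): /p/ is a voiceless stop between vowels /e/ and /e/, so it voices to [b]. /t/ is a voiceless stop between vowels /o/ and /e/, so it voices to [d]. /feepeekxotehuda/ → feebeekxodehuda.
Rule 3 (stop-cluster i-epenthesis): no segment meets the environment; /feebeekxodehuda/ is unchanged.
Rule 4 (intervocalic h-deletion): /h/ occurs between vowels /e/ and /u/, so it deletes. /feebeekxodehuda/ → feebeekxodeuda.

feebeekxodeuda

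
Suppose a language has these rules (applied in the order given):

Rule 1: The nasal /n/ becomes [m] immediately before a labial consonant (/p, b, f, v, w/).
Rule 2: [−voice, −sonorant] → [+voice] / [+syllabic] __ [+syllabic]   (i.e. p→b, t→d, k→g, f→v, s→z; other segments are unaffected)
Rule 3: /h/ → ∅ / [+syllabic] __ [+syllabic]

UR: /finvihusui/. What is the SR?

fimviuzui

Rule 1 (nasal place assimilation): /n/ precedes the labial consonant /v/, so it assimilates in place to [m]. /finvihusui/ → fimvihusui.
Rule 2 (intervocalic voicing): /s/ is a voiceless obstruent between vowels /u/ and /u/, so it voices to [z]. /fimvihusui/ → fimvihuzui.
Rule 3 (intervocalic h-deletion): /h/ occurs between vowels /i/ and /u/, so it deletes. /fimvihuzui/ → fimviuzui.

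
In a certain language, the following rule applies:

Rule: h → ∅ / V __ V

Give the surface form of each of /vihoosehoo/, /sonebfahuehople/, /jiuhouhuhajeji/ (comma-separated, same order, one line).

/vihoosehoo/: /h/ occurs between vowels /i/ and /o/, so it deletes. /h/ occurs between vowels /e/ and /o/, so it deletes. → [viooseoo].
/sonebfahuehople/: /h/ occurs between vowels /a/ and /u/, so it deletes. /h/ occurs between vowels /e/ and /o/, so it deletes. → [sonebfaueople].
/jiuhouhuhajeji/: /h/ occurs between vowels /u/ and /o/, so it deletes. /h/ occurs between vowels /u/ and /u/, so it deletes. /h/ occurs between vowels /u/ and /a/, so it deletes. → [jiuouuajeji].

viooseoo, sonebfaueople, jiuouuajeji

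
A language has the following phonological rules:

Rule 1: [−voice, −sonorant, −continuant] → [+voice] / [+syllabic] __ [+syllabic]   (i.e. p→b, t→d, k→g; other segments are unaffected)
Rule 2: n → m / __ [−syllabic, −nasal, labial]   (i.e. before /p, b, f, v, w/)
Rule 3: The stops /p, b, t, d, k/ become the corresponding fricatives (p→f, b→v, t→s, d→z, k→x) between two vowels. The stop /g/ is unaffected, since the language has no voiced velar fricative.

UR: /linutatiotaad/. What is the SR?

linuzaziozaad

Rule 1 (intervocalic voicing): /t/ is a voiceless stop between vowels /u/ and /a/, so it voices to [d]. /t/ is a voiceless stop between vowels /a/ and /i/, so it voices to [d]. /t/ is a voiceless stop between vowels /o/ and /a/, so it voices to [d]. /linutatiotaad/ → linudadiodaad.
Rule 2 (nasal place assimilation): no segment meets the environment; /linudadiodaad/ is unchanged.
Rule 3 (intervocalic spirantization): /d/ is a stop between vowels /u/ and /a/, so it spirantizes to the fricative [z]. /d/ is a stop between vowels /a/ and /i/, so it spirantizes to the fricative [z]. /d/ is a stop between vowels /o/ and /a/, so it spirantizes to the fricative [z]. /linudadiodaad/ → linuzaziozaad.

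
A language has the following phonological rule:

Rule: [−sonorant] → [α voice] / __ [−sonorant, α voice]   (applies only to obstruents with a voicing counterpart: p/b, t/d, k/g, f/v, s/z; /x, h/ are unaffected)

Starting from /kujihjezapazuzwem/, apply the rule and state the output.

kujihjezapazuzwem

No segment of /kujihjezapazuzwem/ meets the structural description of the rule, so the form surfaces unchanged.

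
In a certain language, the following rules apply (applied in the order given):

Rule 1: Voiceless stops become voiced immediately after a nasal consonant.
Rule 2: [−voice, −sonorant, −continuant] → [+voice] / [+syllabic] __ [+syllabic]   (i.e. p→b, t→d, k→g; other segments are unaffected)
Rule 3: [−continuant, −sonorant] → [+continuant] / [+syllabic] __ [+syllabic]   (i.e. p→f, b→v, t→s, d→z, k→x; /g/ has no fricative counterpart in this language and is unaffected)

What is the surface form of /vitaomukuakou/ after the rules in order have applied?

Rule 1 (post-nasal voicing): no segment meets the environment; /vitaomukuakou/ is unchanged.
Rule 2 (intervocalic voicing): /t/ is a voiceless stop between vowels /i/ and /a/, so it voices to [d]. /k/ is a voiceless stop between vowels /u/ and /u/, so it voices to [g]. /k/ is a voiceless stop between vowels /a/ and /o/, so it voices to [g]. /vitaomukuakou/ → vidaomuguagou.
Rule 3 (intervocalic spirantization): /d/ is a stop between vowels /i/ and /a/, so it spirantizes to the fricative [z]. /vidaomuguagou/ → vizaomuguagou.

vizaomuguagou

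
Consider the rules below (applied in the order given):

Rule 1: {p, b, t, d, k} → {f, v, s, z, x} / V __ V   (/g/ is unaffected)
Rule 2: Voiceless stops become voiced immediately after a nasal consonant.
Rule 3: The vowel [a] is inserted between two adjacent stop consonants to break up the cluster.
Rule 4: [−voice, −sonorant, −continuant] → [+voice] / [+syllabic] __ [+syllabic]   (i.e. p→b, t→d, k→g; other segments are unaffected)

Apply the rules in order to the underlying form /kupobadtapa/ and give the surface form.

kufovadadafa

Rule 1 (intervocalic spirantization): /p/ is a stop between vowels /u/ and /o/, so it spirantizes to the fricative [f]. /b/ is a stop between vowels /o/ and /a/, so it spirantizes to the fricative [v]. /p/ is a stop between vowels /a/ and /a/, so it spirantizes to the fricative [f]. /kupobadtapa/ → kufovadtafa.
Rule 2 (post-nasal voicing): no segment meets the environment; /kufovadtafa/ is unchanged.
Rule 3 (stop-cluster a-epenthesis): /d/ and /t/ form a stop–stop cluster, so [a] is inserted between them. /kufovadtafa/ → kufovadatafa.
Rule 4 (intervocalic voicing): /t/ is a voiceless stop between vowels /a/ and /a/, so it voices to [d]. /kufovadatafa/ → kufovadadafa.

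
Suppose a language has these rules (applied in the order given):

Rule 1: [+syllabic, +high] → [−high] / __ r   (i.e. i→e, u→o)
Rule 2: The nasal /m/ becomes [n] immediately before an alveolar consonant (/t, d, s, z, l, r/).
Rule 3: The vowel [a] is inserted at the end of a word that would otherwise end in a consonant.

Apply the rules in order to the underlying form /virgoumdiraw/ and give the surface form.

Rule 1 (pre-rhotic lowering): /i/ is a high vowel immediately before /r/, so it lowers to [e]. /i/ is a high vowel immediately before /r/, so it lowers to [e]. /virgoumdiraw/ → vergoumderaw.
Rule 2 (nasal place assimilation): /m/ precedes the alveolar consonant /d/, so it assimilates in place to [n]. /vergoumderaw/ → vergounderaw.
Rule 3 (final a-epenthesis): the form ends in the consonant /w/, so [a] is inserted word-finally. /vergounderaw/ → vergounderawa.

vergounderawa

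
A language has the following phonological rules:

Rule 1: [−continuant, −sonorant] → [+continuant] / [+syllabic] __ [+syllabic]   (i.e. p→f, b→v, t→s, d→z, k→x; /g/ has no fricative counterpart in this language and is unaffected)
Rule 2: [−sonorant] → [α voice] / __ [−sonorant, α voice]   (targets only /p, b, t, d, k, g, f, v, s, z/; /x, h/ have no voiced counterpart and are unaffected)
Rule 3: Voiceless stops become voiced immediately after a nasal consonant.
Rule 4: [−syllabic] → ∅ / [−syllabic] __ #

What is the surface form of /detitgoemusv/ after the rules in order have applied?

desidgoemuz

Rule 1 (intervocalic spirantization): /t/ is a stop between vowels /e/ and /i/, so it spirantizes to the fricative [s]. /detitgoemusv/ → desitgoemusv.
Rule 2 (regressive voicing assimilation): /t/ precedes the voiced obstruent /g/, so it voices to [d] by assimilation. /s/ precedes the voiced obstruent /v/, so it voices to [z] by assimilation. /desitgoemusv/ → desidgoemuzv.
Rule 3 (post-nasal voicing): no segment meets the environment; /desidgoemuzv/ is unchanged.
Rule 4 (final cluster simplification): /v/ is the second consonant of a word-final cluster /zv/, so it deletes. /desidgoemuzv/ → desidgoemuz.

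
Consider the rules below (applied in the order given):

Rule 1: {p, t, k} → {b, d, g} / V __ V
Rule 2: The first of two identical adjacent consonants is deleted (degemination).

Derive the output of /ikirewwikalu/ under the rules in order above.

igirewigalu

Rule 1 (intervocalic voicing): /k/ is a voiceless stop between vowels /i/ and /i/, so it voices to [g]. /k/ is a voiceless stop between vowels /i/ and /a/, so it voices to [g]. /ikirewwikalu/ → igirewwigalu.
Rule 2 (degemination): /ww/ is a geminate; the first /w/ deletes. /igirewwigalu/ → igirewigalu.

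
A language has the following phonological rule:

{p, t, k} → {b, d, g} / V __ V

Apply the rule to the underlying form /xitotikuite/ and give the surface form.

/t/ is a voiceless stop between vowels /i/ and /o/, so it voices to [d].
/t/ is a voiceless stop between vowels /o/ and /i/, so it voices to [d].
/k/ is a voiceless stop between vowels /i/ and /u/, so it voices to [g].
/t/ is a voiceless stop between vowels /i/ and /e/, so it voices to [d].
Surface form: [xidodiguide].

xidodiguide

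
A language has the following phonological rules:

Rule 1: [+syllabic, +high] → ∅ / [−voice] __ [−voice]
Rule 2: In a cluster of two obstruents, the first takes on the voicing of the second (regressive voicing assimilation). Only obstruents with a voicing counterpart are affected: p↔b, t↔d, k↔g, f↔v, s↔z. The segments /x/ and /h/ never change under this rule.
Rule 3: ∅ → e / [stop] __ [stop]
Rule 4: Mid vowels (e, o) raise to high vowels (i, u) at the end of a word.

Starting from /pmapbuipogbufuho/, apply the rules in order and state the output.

pmabebuipogebufhu

Rule 1 (high vowel syncope): /u/ is a high vowel flanked by voiceless consonants /f/ and /h/, so it deletes. /pmapbuipogbufuho/ → pmapbuipogbufho.
Rule 2 (regressive voicing assimilation): /p/ precedes the voiced obstruent /b/, so it voices to [b] by assimilation. /pmapbuipogbufho/ → pmabbuipogbufho.
Rule 3 (stop-cluster e-epenthesis): /b/ and /b/ form a stop–stop cluster, so [e] is inserted between them. /g/ and /b/ form a stop–stop cluster, so [e] is inserted between them. /pmabbuipogbufho/ → pmabebuipogebufho.
Rule 4 (final vowel raising): /o/ is a mid vowel in word-final position, so it raises to [u]. /pmabebuipogebufho/ → pmabebuipogebufhu.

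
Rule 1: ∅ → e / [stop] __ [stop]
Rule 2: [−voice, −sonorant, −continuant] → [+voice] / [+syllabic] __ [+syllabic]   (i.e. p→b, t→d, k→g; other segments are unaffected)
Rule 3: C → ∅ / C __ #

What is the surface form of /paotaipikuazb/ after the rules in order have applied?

paodaibiguaz

Rule 1 (stop-cluster e-epenthesis): no segment meets the environment; /paotaipikuazb/ is unchanged.
Rule 2 (intervocalic voicing): /t/ is a voiceless stop between vowels /o/ and /a/, so it voices to [d]. /p/ is a voiceless stop between vowels /i/ and /i/, so it voices to [b]. /k/ is a voiceless stop between vowels /i/ and /u/, so it voices to [g]. /paotaipikuazb/ → paodaibiguazb.
Rule 3 (final cluster simplification): /b/ is the second consonant of a word-final cluster /zb/, so it deletes. /paodaibiguazb/ → paodaibiguaz.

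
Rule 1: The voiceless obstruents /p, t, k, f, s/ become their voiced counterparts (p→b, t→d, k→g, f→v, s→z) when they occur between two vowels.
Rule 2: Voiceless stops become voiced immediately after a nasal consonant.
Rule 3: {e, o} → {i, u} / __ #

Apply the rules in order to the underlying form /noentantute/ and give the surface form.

noendandudi

Rule 1 (intervocalic voicing): /t/ is a voiceless obstruent between vowels /u/ and /e/, so it voices to [d]. /noentantute/ → noentantude.
Rule 2 (post-nasal voicing): /t/ is a voiceless stop immediately after the nasal /n/, so it voices to [d]. /t/ is a voiceless stop immediately after the nasal /n/, so it voices to [d]. /noentantude/ → noendandude.
Rule 3 (final vowel raising): /e/ is a mid vowel in word-final position, so it raises to [i]. /noendandude/ → noendandudi.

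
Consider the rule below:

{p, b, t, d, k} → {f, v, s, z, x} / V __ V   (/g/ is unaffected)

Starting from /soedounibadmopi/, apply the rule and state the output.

soezounivadmofi

/d/ is a stop between vowels /e/ and /o/, so it spirantizes to the fricative [z].
/b/ is a stop between vowels /i/ and /a/, so it spirantizes to the fricative [v].
/p/ is a stop between vowels /o/ and /i/, so it spirantizes to the fricative [f].
The other instance of /d/ does not occur in the required environment and remains unchanged.
Surface form: [soezounivadmofi].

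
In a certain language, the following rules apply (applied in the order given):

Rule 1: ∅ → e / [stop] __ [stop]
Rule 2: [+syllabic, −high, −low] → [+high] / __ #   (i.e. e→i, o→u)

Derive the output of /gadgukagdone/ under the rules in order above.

gadegukagedoni

Rule 1 (stop-cluster e-epenthesis): /d/ and /g/ form a stop–stop cluster, so [e] is inserted between them. /g/ and /d/ form a stop–stop cluster, so [e] is inserted between them. /gadgukagdone/ → gadegukagedone.
Rule 2 (final vowel raising): /e/ is a mid vowel in word-final position, so it raises to [i]. /gadegukagedone/ → gadegukagedoni.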